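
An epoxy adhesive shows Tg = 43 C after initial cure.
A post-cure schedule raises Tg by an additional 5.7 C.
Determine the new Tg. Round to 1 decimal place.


New Tg = 43 + 5.7
= 48.7 C

48.7


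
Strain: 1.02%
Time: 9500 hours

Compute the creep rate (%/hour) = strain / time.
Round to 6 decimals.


Creep rate = 1.02 / 9500
= 0.000107 %/h

0.000107


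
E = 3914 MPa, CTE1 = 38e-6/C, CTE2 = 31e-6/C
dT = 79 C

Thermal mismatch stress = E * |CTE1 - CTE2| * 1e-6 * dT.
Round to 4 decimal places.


= 3914 * 7e-6 * 79
= 2.1644 MPa

2.1644


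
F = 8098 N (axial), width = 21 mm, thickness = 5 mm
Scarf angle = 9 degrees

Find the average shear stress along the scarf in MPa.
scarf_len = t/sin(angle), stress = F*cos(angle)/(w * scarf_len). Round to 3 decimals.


scarf_len = 5/sin(9 deg) = 31.9623
cos(9 deg) = 0.987688
stress = 8098*0.987688/(21*31.9623) = 11.916 MPa

11.916


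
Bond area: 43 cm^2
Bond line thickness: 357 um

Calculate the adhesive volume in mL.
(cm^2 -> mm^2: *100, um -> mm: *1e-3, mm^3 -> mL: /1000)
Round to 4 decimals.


V = 43*100 * 357*1e-3 / 1000
= 1.5351 mL

1.5351


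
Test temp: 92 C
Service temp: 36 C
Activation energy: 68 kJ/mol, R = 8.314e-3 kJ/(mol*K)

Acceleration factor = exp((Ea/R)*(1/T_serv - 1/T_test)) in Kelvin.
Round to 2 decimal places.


AF = exp((68/0.008314)*(1/309.15 - 1/365.15))
= 57.82

57.82


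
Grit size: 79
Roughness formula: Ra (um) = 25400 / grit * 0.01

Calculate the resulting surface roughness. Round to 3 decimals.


Ra = 25400 / 79 * 0.01
= 3.215 um

3.215


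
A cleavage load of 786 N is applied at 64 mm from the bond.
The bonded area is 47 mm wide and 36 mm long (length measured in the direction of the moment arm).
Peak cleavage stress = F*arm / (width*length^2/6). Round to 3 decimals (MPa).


Moment = 786 * 64 = 50304 N*mm
Section modulus = 47 * 1296 / 6 = 60912 / 6 mm^3
Stress = 50304 / (60912 / 6) = 301824 / 60912
= 4.955 MPa

4.955


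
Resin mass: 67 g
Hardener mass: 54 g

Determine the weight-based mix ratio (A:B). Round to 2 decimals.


Ratio = 67 / 54 = 1.24

1.24


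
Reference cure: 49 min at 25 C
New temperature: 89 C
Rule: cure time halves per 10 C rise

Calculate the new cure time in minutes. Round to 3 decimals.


factor = 2^((89-25)/10) = 84.4485
t_new = 49 / 84.4485 = 0.580 min

0.580


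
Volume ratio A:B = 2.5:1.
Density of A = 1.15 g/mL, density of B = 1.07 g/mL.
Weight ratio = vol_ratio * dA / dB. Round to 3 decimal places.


Wt ratio = 2.5 * 1.15 / 1.07
= 2.687

2.687


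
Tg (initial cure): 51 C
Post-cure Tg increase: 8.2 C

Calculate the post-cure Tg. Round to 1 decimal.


Post-cure Tg = 51 + 8.2 = 59.2 C

59.2


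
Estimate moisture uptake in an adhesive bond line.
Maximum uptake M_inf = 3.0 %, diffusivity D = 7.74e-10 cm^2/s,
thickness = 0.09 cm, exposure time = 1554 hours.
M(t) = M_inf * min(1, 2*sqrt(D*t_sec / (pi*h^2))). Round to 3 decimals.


Convert time: 1554 h = 5594400 s
ratio = min(1, 2*sqrt(7.74e-10*5594400/(pi*0.09^2)))
= 0.825011
M(t) = 3.0 * 0.825011 = 2.475%

2.475


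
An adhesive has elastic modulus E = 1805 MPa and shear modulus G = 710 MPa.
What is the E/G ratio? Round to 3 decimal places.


E/G = 1805 / 710 = 2.542

2.542


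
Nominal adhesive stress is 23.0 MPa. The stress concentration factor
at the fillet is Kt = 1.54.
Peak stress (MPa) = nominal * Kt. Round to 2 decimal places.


Peak = 23.0 * 1.54 = 35.42 MPa

35.42


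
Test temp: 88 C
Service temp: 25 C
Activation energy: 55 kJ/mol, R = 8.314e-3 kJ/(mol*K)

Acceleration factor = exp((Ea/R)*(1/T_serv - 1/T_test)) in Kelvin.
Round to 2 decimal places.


AF = exp((55/0.008314)*(1/298.15 - 1/361.15))
= 47.97

47.97


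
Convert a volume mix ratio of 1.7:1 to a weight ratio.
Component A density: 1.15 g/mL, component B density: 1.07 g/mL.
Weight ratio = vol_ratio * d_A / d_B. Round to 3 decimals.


= 1.7 * 1.15 / 1.07 = 1.827

1.827


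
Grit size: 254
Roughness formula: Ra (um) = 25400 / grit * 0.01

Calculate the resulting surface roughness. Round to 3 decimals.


Ra = 25400 / 254 * 0.01
= 1.000 um

1.000


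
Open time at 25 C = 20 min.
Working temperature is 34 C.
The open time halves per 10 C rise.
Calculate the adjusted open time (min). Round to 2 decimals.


factor = 2^((34 - 25) / 10) = 1.8661
ot = 20 / 1.8661 = 10.72 min

10.72


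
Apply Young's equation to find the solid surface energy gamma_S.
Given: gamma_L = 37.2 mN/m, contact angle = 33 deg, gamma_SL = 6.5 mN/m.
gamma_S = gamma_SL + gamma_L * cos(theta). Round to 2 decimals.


theta_rad = 33 * pi/180 = 0.575959
gamma_S = 6.5 + 37.2 * cos(0.575959)
= 37.70 mN/m

37.70


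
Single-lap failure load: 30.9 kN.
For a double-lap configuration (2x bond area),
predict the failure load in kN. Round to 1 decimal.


Failure load = 30.9 * 2 = 61.8 kN

61.8


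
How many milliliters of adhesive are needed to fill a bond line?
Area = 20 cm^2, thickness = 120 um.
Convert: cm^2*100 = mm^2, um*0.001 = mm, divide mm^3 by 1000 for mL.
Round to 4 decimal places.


= (20 * 100) * (120 * 0.001) / 1000
= 0.2400 mL

0.2400


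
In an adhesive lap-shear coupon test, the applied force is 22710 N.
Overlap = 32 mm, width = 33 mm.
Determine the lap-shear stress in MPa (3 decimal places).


stress = F / (overlap * width)
= 22710 / (32 * 33)
= 21.506 MPa

21.506


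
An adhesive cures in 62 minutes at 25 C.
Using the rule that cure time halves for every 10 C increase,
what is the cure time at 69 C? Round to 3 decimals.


Factor = 2^((69 - 25) / 10) = 21.1121
Cure time = 62 / 21.1121
= 2.937 minutes

2.937


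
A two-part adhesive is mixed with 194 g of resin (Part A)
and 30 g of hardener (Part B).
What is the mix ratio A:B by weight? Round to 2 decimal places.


Mix ratio = mass_A / mass_B
= 194 / 30
= 6.47

6.47


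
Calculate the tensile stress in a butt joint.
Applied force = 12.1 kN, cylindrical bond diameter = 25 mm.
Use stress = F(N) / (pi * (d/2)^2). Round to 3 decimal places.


A = pi * 12.5^2 = 490.8739 mm^2
sigma = 12100.0 / 490.8739 = 24.650 MPa

24.650


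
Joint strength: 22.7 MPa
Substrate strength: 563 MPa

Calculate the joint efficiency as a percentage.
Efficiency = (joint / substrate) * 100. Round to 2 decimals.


Efficiency = (22.7 / 563) * 100 = 4.03%

4.03


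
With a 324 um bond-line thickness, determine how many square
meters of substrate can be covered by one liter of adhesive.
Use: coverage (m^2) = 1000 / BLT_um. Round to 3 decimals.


Coverage = 1000 / 324 = 3.086 m^2

3.086


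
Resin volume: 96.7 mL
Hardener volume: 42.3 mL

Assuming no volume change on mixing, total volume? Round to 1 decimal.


V_total = 96.7 + 42.3 = 139.0 mL

139.0


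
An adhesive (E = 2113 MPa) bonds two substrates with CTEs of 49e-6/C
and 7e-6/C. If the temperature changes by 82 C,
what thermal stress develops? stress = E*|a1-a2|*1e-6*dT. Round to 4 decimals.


Stress = 2113 * |49 - 7| * 1e-6 * 82
= 7.2772 MPa

7.2772


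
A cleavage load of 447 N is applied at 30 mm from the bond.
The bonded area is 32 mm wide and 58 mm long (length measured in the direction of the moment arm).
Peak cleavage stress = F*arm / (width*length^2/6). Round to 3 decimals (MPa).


Moment = 447 * 30 = 13410 N*mm
Section modulus = 32 * 3364 / 6 = 107648 / 6 mm^3
Stress = 13410 / (107648 / 6) = 80460 / 107648
= 0.747 MPa

0.747


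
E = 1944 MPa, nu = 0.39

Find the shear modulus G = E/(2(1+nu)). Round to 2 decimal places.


G = 1944 / (2 * 1.39)
= 699.28 MPa

699.28


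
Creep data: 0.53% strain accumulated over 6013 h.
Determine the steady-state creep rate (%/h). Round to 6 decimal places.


Rate = 0.53 / 6013 = 0.000088 %/h

0.000088


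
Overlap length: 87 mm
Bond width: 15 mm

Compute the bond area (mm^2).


Bond area = 87 * 15 = 1305 mm^2

1305


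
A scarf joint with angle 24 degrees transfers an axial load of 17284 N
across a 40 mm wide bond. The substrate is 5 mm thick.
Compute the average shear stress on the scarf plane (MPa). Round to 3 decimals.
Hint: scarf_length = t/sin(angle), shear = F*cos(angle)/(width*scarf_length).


scarf_length = 5 / sin(24 deg) = 12.2930 mm
cos(24 deg) = 0.913545
shear stress = 17284 * 0.913545 / (40 * 12.2930)
= 32.111 MPa

32.111


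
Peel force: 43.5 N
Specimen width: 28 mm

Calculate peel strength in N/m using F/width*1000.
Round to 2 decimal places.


Peel strength = 43.5 / 28 * 1000 = 1553.57 N/m

1553.57


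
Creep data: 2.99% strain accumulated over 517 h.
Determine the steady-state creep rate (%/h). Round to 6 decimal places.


Rate = 2.99 / 517 = 0.005783 %/h

0.005783


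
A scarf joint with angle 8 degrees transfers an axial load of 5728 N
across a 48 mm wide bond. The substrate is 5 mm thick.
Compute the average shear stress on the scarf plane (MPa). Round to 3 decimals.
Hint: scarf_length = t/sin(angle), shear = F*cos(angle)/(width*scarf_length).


scarf_length = 5 / sin(8 deg) = 35.9265 mm
cos(8 deg) = 0.990268
shear stress = 5728 * 0.990268 / (48 * 35.9265)
= 3.289 MPa

3.289


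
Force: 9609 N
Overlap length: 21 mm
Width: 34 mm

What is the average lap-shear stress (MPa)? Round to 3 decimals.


Average shear stress = F / (overlap * width)
= 9609 / (21 * 34)
= 13.458 MPa

13.458


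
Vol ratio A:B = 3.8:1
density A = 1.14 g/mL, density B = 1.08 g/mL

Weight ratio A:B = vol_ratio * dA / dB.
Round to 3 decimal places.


Weight ratio = 3.8 * 1.14 / 1.08
= 4.011

4.011


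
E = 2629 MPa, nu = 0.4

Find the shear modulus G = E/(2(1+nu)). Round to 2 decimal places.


G = 2629 / (2 * 1.40)
= 938.93 MPa

938.93


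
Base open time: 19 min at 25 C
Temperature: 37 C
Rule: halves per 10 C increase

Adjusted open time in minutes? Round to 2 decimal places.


Acceleration = 2^((37-25)/10) = 2.2974
Open time = 19 / 2.2974 = 8.27 min

8.27


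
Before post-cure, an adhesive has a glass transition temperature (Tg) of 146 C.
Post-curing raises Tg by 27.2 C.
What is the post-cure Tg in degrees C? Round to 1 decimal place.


Tg_post = Tg_base + delta_Tg
= 146 + 27.2
= 173.2 C

173.2


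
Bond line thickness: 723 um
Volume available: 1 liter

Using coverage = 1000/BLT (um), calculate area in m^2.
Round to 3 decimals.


1 L = 1e6 mm^3, thickness = 723 um = 0.723 mm
Area = 1e6 / 0.723 mm^2 = (1e6 / 0.723) / 1e6 m^2 = 1000 / 723 m^2
= 1.383 m^2

1.383


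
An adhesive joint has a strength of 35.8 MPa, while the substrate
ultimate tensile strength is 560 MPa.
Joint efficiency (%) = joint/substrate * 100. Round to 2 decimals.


Efficiency = 35.8 / 560 * 100
= 6.39%

6.39


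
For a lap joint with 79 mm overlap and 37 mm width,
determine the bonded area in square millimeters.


Area = 79 * 37 = 2923 mm^2

2923


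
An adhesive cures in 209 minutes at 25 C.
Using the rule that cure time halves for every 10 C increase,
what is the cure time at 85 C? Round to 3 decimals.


Factor = 2^((85 - 25) / 10) = 64.0000
Cure time = 209 / 64.0000
= 3.266 minutes

3.266


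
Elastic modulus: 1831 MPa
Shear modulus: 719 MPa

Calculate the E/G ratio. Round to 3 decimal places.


E / G = 1831 / 719 = 2.547

2.547


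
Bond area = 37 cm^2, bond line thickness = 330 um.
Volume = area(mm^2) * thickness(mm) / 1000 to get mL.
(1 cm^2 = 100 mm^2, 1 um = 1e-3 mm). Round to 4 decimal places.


area_mm2 = 37 * 100 = 3700
blt_mm = 330 * 1e-3 = 0.33
vol_mm3 = 3700 * 0.33 = 1221.0
vol_mL = 1221.0 / 1000 = 1.2210 mL

1.2210


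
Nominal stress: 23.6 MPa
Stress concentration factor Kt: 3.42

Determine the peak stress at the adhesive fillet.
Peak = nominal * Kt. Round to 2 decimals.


Peak stress = 23.6 * 3.42
= 80.71 MPa

80.71


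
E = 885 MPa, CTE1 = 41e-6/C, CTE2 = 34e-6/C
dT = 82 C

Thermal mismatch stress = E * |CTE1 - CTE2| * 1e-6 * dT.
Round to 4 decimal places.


= 885 * 7e-6 * 82
= 0.5080 MPa

0.5080


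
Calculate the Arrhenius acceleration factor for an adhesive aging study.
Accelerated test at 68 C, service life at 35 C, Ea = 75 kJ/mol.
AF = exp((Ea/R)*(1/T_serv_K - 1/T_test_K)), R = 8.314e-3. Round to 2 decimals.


T_test = 341.15 K, T_serv = 308.15 K
Ea/R = 75 / 0.008314 = 9020.93
AF = exp(9020.93 * (1/308.15 - 1/341.15))
= 16.98

16.98


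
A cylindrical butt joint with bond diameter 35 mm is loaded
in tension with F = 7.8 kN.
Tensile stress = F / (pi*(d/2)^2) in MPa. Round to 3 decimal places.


Area = pi * (35/2)^2 = 962.1128 mm^2
Stress = 7.8*1000 / 962.1128
= 8.107 MPa

8.107


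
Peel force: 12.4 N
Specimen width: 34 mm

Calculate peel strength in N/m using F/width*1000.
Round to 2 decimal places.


Peel strength = 12.4 / 34 * 1000 = 364.71 N/m

364.71


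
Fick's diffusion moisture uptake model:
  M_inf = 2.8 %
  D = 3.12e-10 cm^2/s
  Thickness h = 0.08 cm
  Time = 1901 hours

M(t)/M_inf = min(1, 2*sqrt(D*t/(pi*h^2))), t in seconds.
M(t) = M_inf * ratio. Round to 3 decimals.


t_sec = 1901 * 3600 = 6843600
ratio = 2*sqrt(3.12e-10*6843600/(pi*0.08^2))
= min(1, 0.651755)
= 0.651755
M(t) = 2.8 * 0.651755 = 1.825 %

1.825


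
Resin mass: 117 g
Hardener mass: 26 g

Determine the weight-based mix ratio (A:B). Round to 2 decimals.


Ratio = 117 / 26 = 4.50

4.50


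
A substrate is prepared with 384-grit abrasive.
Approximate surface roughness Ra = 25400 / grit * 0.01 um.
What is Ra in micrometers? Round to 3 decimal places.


Ra = 25400 / 384 * 0.01 = 0.661 um

0.661


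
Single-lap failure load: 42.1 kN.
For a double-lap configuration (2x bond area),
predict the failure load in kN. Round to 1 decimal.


Failure load = 42.1 * 2 = 84.2 kN

84.2


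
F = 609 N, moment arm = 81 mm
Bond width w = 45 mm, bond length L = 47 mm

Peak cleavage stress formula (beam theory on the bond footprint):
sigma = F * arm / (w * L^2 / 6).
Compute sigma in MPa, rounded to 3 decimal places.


sigma = (609 * 81) / (45 * 2209 / 6)
= 49329 * 6 / 99405
= 295974 / 99405
= 2.977 MPa

2.977


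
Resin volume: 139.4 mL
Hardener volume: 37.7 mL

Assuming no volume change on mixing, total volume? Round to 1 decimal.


V_total = 139.4 + 37.7 = 177.1 mL

177.1


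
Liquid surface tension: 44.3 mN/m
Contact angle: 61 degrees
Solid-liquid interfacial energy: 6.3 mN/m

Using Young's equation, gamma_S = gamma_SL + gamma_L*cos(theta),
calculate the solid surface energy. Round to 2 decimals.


gamma_S = 6.3 + 44.3 * cos(61)
= 27.78 mN/m

27.78


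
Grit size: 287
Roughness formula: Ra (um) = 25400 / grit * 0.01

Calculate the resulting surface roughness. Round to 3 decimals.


Ra = 25400 / 287 * 0.01
= 0.885 um

0.885


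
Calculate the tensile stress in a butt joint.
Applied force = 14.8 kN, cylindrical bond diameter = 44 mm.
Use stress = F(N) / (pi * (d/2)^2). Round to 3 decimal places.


A = pi * 22.0^2 = 1520.5308 mm^2
sigma = 14800.0 / 1520.5308 = 9.733 MPa

9.733


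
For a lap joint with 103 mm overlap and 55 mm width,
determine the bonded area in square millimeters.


Area = 103 * 55 = 5665 mm^2

5665


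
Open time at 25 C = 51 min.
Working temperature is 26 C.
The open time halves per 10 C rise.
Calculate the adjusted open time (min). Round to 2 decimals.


factor = 2^((26 - 25) / 10) = 1.0718
ot = 51 / 1.0718 = 47.58 min

47.58


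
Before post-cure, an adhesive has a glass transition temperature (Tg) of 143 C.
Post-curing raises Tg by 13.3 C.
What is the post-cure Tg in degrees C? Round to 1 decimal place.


Tg_post = Tg_base + delta_Tg
= 143 + 13.3
= 156.3 C

156.3


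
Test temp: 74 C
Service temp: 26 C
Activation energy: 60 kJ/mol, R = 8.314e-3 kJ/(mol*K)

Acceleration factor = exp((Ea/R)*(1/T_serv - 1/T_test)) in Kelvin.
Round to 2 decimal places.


AF = exp((60/0.008314)*(1/299.15 - 1/347.15))
= 28.10

28.10


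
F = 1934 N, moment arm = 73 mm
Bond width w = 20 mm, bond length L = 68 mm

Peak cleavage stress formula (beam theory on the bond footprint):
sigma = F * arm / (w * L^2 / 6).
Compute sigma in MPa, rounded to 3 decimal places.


sigma = (1934 * 73) / (20 * 4624 / 6)
= 141182 * 6 / 92480
= 847092 / 92480
= 9.160 MPa

9.160


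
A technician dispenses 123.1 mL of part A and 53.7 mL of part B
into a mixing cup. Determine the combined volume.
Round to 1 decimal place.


Combined volume = 123.1 + 53.7
= 176.8 mL

176.8


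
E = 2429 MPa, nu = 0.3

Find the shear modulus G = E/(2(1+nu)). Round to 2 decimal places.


G = 2429 / (2 * 1.30)
= 934.23 MPa

934.23


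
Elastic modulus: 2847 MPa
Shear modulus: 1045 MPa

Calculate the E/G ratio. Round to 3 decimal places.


E / G = 2847 / 1045 = 2.724

2.724


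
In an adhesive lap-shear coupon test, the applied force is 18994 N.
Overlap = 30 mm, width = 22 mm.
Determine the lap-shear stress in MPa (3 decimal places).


stress = F / (overlap * width)
= 18994 / (30 * 22)
= 28.779 MPa

28.779


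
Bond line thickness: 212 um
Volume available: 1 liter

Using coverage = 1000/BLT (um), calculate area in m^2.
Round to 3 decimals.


1 L = 1e6 mm^3, thickness = 212 um = 0.212 mm
Area = 1e6 / 0.212 mm^2 = (1e6 / 0.212) / 1e6 m^2 = 1000 / 212 m^2
= 4.717 m^2

4.717


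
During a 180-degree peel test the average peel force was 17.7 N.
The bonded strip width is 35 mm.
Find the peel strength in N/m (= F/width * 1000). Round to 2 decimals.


Peel strength = F/width * 1000
= 17.7 / 35 * 1000
= 505.71 N/m

505.71


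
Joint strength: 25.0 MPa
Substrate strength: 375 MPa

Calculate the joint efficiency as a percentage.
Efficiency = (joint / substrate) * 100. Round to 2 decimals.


Efficiency = (25.0 / 375) * 100 = 6.67%

6.67


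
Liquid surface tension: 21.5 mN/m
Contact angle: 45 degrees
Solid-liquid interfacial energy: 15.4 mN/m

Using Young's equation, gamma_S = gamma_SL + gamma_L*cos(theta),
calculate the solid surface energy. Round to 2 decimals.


gamma_S = 15.4 + 21.5 * cos(45)
= 30.60 mN/m

30.60


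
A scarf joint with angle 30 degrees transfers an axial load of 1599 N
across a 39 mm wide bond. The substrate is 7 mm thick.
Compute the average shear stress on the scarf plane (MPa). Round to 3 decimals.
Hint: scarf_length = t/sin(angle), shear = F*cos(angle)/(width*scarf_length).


scarf_length = 7 / sin(30 deg) = 14.0000 mm
cos(30 deg) = 0.866025
shear stress = 1599 * 0.866025 / (39 * 14.0000)
= 2.536 MPa

2.536


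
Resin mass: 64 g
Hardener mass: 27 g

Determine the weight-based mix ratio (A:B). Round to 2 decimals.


Ratio = 64 / 27 = 2.37

2.37


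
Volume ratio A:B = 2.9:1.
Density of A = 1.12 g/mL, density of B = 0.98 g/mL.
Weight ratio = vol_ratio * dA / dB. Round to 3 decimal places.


Wt ratio = 2.9 * 1.12 / 0.98
= 3.314

3.314


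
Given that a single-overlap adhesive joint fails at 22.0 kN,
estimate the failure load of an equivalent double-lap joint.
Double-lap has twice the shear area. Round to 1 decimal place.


Double-lap factor = 2
Expected load = 22.0 * 2 = 44.0 kN

44.0


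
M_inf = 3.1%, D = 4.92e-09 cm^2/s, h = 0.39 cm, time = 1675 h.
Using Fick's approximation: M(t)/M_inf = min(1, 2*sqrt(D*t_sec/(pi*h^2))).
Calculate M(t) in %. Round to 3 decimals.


t = 6030000 s
ratio = min(1, 2*sqrt(4.92e-09*6030000/(pi*0.1521)))
= 0.498347
M(t) = 3.1 * 0.498347 = 1.545%

1.545


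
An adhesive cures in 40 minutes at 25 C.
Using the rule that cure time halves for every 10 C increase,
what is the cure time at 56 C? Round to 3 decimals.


Factor = 2^((56 - 25) / 10) = 8.5742
Cure time = 40 / 8.5742
= 4.665 minutes

4.665


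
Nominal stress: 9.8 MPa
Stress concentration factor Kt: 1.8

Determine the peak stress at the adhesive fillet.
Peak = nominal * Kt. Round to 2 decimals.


Peak stress = 9.8 * 1.8
= 17.64 MPa

17.64


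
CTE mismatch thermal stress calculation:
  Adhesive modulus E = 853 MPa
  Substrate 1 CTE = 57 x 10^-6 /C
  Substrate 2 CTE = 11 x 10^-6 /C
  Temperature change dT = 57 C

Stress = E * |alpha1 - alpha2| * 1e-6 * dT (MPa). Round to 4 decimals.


delta_alpha = |57 - 11| = 46 x 10^-6/C
Stress = 853 * 46e-6 * 57
= 2.2366 MPa

2.2366


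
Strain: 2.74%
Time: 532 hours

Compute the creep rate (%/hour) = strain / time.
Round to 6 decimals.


Creep rate = 2.74 / 532
= 0.005150 %/h

0.005150


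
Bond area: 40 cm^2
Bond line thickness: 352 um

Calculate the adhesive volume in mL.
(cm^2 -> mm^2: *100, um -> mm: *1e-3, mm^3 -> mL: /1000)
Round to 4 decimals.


V = 40*100 * 352*1e-3 / 1000
= 1.4080 mL

1.4080


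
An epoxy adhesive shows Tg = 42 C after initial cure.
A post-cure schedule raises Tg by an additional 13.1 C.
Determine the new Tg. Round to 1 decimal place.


New Tg = 42 + 13.1
= 55.1 C

55.1


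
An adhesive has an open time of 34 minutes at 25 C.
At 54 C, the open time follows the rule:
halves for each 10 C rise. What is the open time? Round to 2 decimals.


Factor = 2^((54-25)/10) = 7.4643
Open time = 34 / 7.4643 = 4.56 min

4.56


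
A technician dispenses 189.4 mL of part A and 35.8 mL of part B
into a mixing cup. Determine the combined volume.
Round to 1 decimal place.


Combined volume = 189.4 + 35.8
= 225.2 mL

225.2


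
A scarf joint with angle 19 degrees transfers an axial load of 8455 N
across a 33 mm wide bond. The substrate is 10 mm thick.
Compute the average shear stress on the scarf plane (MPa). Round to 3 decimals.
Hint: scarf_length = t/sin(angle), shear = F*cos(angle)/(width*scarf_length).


scarf_length = 10 / sin(19 deg) = 30.7155 mm
cos(19 deg) = 0.945519
shear stress = 8455 * 0.945519 / (33 * 30.7155)
= 7.887 MPa

7.887


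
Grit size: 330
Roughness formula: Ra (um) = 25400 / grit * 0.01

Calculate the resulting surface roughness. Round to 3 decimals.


Ra = 25400 / 330 * 0.01
= 0.770 um

0.770


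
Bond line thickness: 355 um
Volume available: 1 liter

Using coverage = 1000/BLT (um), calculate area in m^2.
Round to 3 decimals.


1 L = 1e6 mm^3, thickness = 355 um = 0.355 mm
Area = 1e6 / 0.355 mm^2 = (1e6 / 0.355) / 1e6 m^2 = 1000 / 355 m^2
= 2.817 m^2

2.817


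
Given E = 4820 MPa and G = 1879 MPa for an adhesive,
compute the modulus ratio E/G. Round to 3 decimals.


E/G ratio = 4820 / 1879 = 2.565

2.565


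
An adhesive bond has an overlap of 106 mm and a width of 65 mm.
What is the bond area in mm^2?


Bond area = overlap * width
= 106 * 65
= 6890 mm^2

6890


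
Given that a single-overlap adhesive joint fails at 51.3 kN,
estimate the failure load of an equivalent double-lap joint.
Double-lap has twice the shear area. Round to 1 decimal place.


Double-lap factor = 2
Expected load = 51.3 * 2 = 102.6 kN

102.6


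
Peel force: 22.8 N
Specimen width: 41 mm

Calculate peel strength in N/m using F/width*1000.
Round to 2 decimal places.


Peel strength = 22.8 / 41 * 1000 = 556.10 N/m

556.10


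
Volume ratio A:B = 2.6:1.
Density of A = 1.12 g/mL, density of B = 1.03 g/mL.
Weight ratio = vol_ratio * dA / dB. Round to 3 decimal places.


Wt ratio = 2.6 * 1.12 / 1.03
= 2.827

2.827


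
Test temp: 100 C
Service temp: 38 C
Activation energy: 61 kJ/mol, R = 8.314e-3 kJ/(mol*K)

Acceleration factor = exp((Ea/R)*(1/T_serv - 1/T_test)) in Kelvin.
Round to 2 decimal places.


AF = exp((61/0.008314)*(1/311.15 - 1/373.15))
= 50.30

50.30


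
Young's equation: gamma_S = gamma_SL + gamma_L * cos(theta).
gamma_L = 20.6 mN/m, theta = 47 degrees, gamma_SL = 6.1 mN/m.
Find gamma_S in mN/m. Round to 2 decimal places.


cos(47 deg) = 0.681998
gamma_S = 6.1 + 20.6 * 0.681998
= 20.15 mN/m

20.15


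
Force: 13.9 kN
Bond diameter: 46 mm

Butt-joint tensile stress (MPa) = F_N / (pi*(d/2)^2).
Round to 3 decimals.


F_N = 13.9 * 1000 = 13900.0 N
A = pi*(23.0)^2 = 1661.9025 mm^2
stress = 13900.0 / 1661.9025 = 8.364 MPa

8.364


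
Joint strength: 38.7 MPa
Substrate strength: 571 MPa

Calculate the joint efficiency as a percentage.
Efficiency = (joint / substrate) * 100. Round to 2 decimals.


Efficiency = (38.7 / 571) * 100 = 6.78%

6.78


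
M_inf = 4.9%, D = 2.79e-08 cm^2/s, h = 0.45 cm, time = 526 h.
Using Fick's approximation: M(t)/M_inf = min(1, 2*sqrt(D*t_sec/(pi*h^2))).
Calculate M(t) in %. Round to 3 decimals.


t = 1893600 s
ratio = min(1, 2*sqrt(2.79e-08*1893600/(pi*0.2025)))
= 0.576353
M(t) = 4.9 * 0.576353 = 2.824%

2.824


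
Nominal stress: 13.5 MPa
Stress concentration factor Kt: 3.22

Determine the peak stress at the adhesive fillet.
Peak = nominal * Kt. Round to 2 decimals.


Peak stress = 13.5 * 3.22
= 43.47 MPa

43.47


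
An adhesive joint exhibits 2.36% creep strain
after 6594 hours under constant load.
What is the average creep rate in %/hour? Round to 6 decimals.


Creep rate = strain / time
= 2.36 / 6594
= 0.000358 %/h

0.000358


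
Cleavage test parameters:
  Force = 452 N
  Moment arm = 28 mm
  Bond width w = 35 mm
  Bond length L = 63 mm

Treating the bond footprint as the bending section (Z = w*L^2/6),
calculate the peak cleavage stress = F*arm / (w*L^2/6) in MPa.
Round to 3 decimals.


M = 452 * 28 = 12656 N*mm
Z = 35 * 63^2 / 6 = 138915 / 6 mm^3
sigma = M / Z = 6 * 12656 / 138915 = 75936 / 138915
= 0.547 MPa

0.547


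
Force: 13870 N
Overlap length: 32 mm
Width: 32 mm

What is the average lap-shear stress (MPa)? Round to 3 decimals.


Average shear stress = F / (overlap * width)
= 13870 / (32 * 32)
= 13.545 MPa

13.545


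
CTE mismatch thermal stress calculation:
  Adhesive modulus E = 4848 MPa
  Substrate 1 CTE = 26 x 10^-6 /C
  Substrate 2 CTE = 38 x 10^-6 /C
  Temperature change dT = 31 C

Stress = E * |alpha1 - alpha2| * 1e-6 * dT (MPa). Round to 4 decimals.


delta_alpha = |26 - 38| = 12 x 10^-6/C
Stress = 4848 * 12e-6 * 31
= 1.8035 MPa

1.8035


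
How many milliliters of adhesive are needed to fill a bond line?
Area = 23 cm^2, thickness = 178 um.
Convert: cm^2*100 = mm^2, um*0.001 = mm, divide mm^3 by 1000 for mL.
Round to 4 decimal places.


= (23 * 100) * (178 * 0.001) / 1000
= 0.4094 mL

0.4094


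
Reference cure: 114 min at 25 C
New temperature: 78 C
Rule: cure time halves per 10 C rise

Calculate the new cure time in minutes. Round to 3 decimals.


factor = 2^((78-25)/10) = 39.3966
t_new = 114 / 39.3966 = 2.894 min

2.894


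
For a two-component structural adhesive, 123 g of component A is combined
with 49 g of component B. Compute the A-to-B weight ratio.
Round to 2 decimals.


Weight ratio A:B = 123 / 49
= 2.51

2.51


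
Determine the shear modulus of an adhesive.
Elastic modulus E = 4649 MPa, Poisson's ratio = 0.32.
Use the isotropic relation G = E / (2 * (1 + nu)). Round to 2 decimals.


G = 4649 / (2*(1+0.32)) = 4649 / 2.64
= 1760.98 MPa

1760.98


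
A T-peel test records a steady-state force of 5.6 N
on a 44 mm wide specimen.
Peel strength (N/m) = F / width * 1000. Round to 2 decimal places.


Peel strength = 5.6 / 44 * 1000
= 127.27 N/m

127.27


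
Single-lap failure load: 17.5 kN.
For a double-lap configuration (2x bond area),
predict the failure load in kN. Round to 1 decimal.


Failure load = 17.5 * 2 = 35.0 kN

35.0


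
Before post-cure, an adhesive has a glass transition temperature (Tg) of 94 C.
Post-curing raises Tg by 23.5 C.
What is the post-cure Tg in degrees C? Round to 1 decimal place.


Tg_post = Tg_base + delta_Tg
= 94 + 23.5
= 117.5 C

117.5


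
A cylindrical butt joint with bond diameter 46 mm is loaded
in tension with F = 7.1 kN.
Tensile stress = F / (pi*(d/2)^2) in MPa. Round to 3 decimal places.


Area = pi * (46/2)^2 = 1661.9025 mm^2
Stress = 7.1*1000 / 1661.9025
= 4.272 MPa

4.272


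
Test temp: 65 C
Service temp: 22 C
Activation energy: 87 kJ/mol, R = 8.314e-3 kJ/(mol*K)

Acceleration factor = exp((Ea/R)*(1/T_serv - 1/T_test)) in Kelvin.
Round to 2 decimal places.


AF = exp((87/0.008314)*(1/295.15 - 1/338.15))
= 90.78

90.78


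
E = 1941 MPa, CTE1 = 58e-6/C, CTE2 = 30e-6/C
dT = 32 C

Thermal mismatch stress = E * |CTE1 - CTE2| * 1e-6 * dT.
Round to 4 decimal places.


= 1941 * 28e-6 * 32
= 1.7391 MPa

1.7391


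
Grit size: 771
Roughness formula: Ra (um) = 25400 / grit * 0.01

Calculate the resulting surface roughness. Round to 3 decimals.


Ra = 25400 / 771 * 0.01
= 0.329 um

0.329


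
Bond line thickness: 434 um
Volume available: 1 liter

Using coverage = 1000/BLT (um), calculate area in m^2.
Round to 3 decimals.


1 L = 1e6 mm^3, thickness = 434 um = 0.434 mm
Area = 1e6 / 0.434 mm^2 = (1e6 / 0.434) / 1e6 m^2 = 1000 / 434 m^2
= 2.304 m^2

2.304


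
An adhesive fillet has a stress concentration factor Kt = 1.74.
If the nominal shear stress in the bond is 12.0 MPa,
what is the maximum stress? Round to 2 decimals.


Max stress = 12.0 * 1.74 = 20.88 MPa

20.88


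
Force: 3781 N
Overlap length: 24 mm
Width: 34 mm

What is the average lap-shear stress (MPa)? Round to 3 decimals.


Average shear stress = F / (overlap * width)
= 3781 / (24 * 34)
= 4.634 MPa

4.634


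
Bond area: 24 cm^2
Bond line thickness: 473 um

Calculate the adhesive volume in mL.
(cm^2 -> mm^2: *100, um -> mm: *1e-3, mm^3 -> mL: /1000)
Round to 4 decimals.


V = 24*100 * 473*1e-3 / 1000
= 1.1352 mL

1.1352


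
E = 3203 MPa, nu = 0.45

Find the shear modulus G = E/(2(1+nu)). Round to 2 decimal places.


G = 3203 / (2 * 1.45)
= 1104.48 MPa

1104.48


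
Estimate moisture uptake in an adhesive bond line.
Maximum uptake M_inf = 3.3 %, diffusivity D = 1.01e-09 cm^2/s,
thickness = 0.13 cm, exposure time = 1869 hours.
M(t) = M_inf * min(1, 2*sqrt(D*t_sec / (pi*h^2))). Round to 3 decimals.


Convert time: 1869 h = 6728400 s
ratio = min(1, 2*sqrt(1.01e-09*6728400/(pi*0.13^2)))
= 0.715531
M(t) = 3.3 * 0.715531 = 2.361%

2.361


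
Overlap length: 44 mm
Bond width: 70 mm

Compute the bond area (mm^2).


Bond area = 44 * 70 = 3080 mm^2

3080


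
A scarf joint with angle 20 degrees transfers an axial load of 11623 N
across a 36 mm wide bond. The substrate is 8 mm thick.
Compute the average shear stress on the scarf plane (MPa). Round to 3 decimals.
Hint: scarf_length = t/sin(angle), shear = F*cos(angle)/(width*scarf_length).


scarf_length = 8 / sin(20 deg) = 23.3904 mm
cos(20 deg) = 0.939693
shear stress = 11623 * 0.939693 / (36 * 23.3904)
= 12.971 MPa

12.971


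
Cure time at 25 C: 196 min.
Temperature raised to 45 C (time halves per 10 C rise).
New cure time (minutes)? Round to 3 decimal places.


Acceleration factor = 2^(20/10) = 4.0000
New time = 196 / 4.0000 = 49.000 min

49.000


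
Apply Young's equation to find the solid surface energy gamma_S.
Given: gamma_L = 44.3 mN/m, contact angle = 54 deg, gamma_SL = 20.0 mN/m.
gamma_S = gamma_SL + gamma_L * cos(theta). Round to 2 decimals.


theta_rad = 54 * pi/180 = 0.942478
gamma_S = 20.0 + 44.3 * cos(0.942478)
= 46.04 mN/m

46.04


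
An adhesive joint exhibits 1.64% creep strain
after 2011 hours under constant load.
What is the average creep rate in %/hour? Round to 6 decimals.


Creep rate = strain / time
= 1.64 / 2011
= 0.000816 %/h

0.000816


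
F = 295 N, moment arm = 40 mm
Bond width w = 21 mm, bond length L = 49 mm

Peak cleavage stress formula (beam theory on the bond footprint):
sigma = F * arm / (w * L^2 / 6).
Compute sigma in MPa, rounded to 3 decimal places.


sigma = (295 * 40) / (21 * 2401 / 6)
= 11800 * 6 / 50421
= 70800 / 50421
= 1.404 MPa

1.404


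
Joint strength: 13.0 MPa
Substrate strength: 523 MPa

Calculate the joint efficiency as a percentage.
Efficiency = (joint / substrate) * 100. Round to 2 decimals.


Efficiency = (13.0 / 523) * 100 = 2.49%

2.49


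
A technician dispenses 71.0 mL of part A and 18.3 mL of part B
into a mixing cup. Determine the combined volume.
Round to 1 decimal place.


Combined volume = 71.0 + 18.3
= 89.3 mL

89.3


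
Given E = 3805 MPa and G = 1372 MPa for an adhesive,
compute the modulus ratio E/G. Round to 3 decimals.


E/G ratio = 3805 / 1372 = 2.773

2.773


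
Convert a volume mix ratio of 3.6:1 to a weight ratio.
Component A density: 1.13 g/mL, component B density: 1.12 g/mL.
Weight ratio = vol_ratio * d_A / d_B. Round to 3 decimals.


= 3.6 * 1.13 / 1.12 = 3.632

3.632


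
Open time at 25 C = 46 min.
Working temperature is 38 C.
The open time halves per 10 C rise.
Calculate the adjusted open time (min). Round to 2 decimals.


factor = 2^((38 - 25) / 10) = 2.4623
ot = 46 / 2.4623 = 18.68 min

18.68


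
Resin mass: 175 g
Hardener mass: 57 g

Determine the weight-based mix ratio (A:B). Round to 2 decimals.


Ratio = 175 / 57 = 3.07

3.07


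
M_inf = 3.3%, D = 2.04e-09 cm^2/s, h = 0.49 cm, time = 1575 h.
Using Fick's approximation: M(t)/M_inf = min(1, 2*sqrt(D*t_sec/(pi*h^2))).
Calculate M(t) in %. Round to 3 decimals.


t = 5670000 s
ratio = min(1, 2*sqrt(2.04e-09*5670000/(pi*0.2401)))
= 0.247666
M(t) = 3.3 * 0.247666 = 0.817%

0.817


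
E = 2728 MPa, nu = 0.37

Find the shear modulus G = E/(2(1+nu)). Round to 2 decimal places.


G = 2728 / (2 * 1.37)
= 995.62 MPa

995.62


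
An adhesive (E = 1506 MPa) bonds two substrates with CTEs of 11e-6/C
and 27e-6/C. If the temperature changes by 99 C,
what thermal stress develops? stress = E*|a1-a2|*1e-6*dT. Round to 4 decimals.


Stress = 1506 * |11 - 27| * 1e-6 * 99
= 2.3855 MPa

2.3855


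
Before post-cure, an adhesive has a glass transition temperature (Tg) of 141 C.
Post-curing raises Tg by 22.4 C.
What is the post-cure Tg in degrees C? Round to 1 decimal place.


Tg_post = Tg_base + delta_Tg
= 141 + 22.4
= 163.4 C

163.4


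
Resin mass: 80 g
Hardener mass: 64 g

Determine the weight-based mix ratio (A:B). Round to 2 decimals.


Ratio = 80 / 64 = 1.25

1.25


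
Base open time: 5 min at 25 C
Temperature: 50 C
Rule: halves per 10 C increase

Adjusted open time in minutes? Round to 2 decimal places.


Acceleration = 2^((50-25)/10) = 5.6569
Open time = 5 / 5.6569 = 0.88 min

0.88


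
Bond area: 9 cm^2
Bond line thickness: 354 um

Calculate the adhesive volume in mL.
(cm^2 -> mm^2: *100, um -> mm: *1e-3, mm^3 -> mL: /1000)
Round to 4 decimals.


V = 9*100 * 354*1e-3 / 1000
= 0.3186 mL

0.3186


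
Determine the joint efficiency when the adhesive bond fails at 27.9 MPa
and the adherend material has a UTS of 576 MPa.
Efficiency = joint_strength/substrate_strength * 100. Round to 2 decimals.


Joint efficiency = 27.9 / 576 * 100
= 4.84%

4.84


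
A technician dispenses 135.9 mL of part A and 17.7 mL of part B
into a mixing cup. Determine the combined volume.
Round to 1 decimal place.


Combined volume = 135.9 + 17.7
= 153.6 mL

153.6


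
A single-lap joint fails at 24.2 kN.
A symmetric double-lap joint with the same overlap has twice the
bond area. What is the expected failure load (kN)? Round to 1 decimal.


Double-lap load = 2 * 24.2 = 48.4 kN

48.4


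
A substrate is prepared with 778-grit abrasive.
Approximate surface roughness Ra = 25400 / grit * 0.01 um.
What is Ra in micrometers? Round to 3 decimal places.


Ra = 25400 / 778 * 0.01 = 0.326 um

0.326


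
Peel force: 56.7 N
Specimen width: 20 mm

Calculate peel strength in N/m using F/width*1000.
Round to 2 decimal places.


Peel strength = 56.7 / 20 * 1000 = 2835.00 N/m

2835.00


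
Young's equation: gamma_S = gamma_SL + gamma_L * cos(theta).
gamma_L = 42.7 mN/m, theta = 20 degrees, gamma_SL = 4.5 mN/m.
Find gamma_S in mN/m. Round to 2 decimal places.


cos(20 deg) = 0.939693
gamma_S = 4.5 + 42.7 * 0.939693
= 44.62 mN/m

44.62


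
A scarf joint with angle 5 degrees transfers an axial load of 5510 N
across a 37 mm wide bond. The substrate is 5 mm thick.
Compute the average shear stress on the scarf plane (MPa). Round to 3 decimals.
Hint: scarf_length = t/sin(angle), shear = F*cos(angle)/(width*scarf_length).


scarf_length = 5 / sin(5 deg) = 57.3686 mm
cos(5 deg) = 0.996195
shear stress = 5510 * 0.996195 / (37 * 57.3686)
= 2.586 MPa

2.586


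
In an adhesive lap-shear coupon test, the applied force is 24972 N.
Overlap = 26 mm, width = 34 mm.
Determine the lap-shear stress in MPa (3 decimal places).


stress = F / (overlap * width)
= 24972 / (26 * 34)
= 28.249 MPa

28.249


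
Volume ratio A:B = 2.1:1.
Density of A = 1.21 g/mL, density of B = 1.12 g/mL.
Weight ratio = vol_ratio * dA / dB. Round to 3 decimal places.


Wt ratio = 2.1 * 1.21 / 1.12
= 2.269

2.269


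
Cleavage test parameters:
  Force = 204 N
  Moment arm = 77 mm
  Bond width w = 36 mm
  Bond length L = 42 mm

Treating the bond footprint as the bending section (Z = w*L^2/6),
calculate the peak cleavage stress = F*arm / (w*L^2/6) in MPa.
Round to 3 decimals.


M = 204 * 77 = 15708 N*mm
Z = 36 * 42^2 / 6 = 63504 / 6 mm^3
sigma = M / Z = 6 * 15708 / 63504 = 94248 / 63504
= 1.484 MPa

1.484


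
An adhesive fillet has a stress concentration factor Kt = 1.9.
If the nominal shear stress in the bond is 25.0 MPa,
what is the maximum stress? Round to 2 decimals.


Max stress = 25.0 * 1.9 = 47.50 MPa

47.50


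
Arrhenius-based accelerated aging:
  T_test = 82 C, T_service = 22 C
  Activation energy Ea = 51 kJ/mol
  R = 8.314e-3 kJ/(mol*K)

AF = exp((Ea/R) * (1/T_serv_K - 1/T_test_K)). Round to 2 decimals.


T_test_K = 355.15, T_serv_K = 295.15
AF = exp((51/8.314e-3) * (1/295.15 - 1/355.15))
= 33.49

33.49


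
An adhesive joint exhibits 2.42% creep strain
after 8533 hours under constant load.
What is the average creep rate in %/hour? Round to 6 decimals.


Creep rate = strain / time
= 2.42 / 8533
= 0.000284 %/h

0.000284


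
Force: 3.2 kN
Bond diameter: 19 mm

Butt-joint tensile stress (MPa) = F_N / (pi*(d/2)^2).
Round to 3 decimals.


F_N = 3.2 * 1000 = 3200.0 N
A = pi*(9.5)^2 = 283.5287 mm^2
stress = 3200.0 / 283.5287 = 11.286 MPa

11.286


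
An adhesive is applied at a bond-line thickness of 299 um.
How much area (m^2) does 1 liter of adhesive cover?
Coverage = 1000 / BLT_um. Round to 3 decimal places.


Coverage = 1000 / 299 = 3.344 m^2

3.344


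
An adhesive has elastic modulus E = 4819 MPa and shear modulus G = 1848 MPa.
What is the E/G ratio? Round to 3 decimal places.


E/G = 4819 / 1848 = 2.608

2.608


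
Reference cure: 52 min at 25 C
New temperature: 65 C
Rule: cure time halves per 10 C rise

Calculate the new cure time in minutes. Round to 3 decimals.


factor = 2^((65-25)/10) = 16.0000
t_new = 52 / 16.0000 = 3.250 min

3.250


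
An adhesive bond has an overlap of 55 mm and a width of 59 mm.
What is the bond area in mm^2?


Bond area = overlap * width
= 55 * 59
= 3245 mm^2

3245


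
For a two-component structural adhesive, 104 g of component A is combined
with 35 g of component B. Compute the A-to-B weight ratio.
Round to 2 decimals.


Weight ratio A:B = 104 / 35
= 2.97

2.97


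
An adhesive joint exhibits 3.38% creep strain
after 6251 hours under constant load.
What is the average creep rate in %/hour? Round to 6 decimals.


Creep rate = strain / time
= 3.38 / 6251
= 0.000541 %/h

0.000541


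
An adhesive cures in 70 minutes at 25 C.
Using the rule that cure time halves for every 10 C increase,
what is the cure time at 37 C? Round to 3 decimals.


Factor = 2^((37 - 25) / 10) = 2.2974
Cure time = 70 / 2.2974
= 30.469 minutes

30.469


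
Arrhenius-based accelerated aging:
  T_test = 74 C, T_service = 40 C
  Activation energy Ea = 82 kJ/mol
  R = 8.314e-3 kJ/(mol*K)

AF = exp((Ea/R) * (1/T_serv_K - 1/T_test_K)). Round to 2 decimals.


T_test_K = 347.15, T_serv_K = 313.15
AF = exp((82/8.314e-3) * (1/313.15 - 1/347.15))
= 21.86

21.86


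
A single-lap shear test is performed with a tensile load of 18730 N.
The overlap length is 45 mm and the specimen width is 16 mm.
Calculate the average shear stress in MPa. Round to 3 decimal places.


Shear stress = F / (overlap * width)
= 18730 / (45 * 16)
= 18730 / 720
= 26.014 MPa

26.014


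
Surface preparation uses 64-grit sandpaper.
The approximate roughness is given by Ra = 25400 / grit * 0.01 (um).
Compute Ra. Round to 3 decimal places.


Ra = 25400 / 64 * 0.01
= 254 / 64
= 3.969 um

3.969
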